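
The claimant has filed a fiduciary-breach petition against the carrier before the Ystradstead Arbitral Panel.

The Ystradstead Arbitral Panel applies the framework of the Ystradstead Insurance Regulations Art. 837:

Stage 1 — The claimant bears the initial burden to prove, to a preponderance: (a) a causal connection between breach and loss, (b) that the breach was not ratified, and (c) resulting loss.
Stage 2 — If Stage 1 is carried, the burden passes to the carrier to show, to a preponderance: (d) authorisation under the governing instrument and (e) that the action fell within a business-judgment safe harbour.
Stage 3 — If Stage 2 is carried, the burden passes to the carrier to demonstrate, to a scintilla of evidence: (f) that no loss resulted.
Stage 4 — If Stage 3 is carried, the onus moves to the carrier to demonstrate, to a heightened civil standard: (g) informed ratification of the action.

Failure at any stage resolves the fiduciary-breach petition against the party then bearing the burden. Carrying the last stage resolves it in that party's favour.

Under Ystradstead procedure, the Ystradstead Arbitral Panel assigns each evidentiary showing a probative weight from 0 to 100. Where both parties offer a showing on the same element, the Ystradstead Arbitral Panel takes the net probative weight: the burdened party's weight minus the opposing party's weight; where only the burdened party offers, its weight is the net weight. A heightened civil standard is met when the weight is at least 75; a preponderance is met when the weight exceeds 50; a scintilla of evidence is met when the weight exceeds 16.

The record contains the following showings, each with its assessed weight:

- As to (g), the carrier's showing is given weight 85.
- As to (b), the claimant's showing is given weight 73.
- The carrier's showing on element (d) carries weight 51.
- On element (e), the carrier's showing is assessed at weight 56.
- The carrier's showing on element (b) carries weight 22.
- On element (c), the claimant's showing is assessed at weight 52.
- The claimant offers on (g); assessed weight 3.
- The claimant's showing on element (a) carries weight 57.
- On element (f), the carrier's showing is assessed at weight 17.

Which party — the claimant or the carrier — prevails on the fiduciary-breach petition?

carrier

At Stage 1 the claimant must meet a preponderance (weight exceeds 50): on (a) the weight is 57, > 50, so (a) meets the standard; on (b) the weight is 73 less the opposing 22 gives net 51, > 50, so (b) meets the standard; on (c) the weight is 52, which does exceed 50, so (c) meets the standard.
  The claimant carries Stage 1; the carrier now bears the burden.
At Stage 2 the carrier must meet a preponderance (weight exceeds 50): on (d) the weight is 51, which does exceed 50, so (d) meets the standard; on (e) the weight is 56, which does exceed 50, so (e) meets the standard.
  All elements met. The carrier retains the burden for Stage 3.
At Stage 3 the carrier must meet a scintilla of evidence (weight exceeds 16): on (f) the weight is 17, > 16, so (f) meets the standard.
  Stage 3 carried; the burden remains with the carrier.
At Stage 4 the carrier must meet a heightened civil standard (weight is at least 75): on (g) the weight is 85 less the opposing 3 gives net 82, ≥ 75, so (g) meets the standard.
  Stage 4 carried; the final stage is satisfied.
Every stage carried; the carrier prevails.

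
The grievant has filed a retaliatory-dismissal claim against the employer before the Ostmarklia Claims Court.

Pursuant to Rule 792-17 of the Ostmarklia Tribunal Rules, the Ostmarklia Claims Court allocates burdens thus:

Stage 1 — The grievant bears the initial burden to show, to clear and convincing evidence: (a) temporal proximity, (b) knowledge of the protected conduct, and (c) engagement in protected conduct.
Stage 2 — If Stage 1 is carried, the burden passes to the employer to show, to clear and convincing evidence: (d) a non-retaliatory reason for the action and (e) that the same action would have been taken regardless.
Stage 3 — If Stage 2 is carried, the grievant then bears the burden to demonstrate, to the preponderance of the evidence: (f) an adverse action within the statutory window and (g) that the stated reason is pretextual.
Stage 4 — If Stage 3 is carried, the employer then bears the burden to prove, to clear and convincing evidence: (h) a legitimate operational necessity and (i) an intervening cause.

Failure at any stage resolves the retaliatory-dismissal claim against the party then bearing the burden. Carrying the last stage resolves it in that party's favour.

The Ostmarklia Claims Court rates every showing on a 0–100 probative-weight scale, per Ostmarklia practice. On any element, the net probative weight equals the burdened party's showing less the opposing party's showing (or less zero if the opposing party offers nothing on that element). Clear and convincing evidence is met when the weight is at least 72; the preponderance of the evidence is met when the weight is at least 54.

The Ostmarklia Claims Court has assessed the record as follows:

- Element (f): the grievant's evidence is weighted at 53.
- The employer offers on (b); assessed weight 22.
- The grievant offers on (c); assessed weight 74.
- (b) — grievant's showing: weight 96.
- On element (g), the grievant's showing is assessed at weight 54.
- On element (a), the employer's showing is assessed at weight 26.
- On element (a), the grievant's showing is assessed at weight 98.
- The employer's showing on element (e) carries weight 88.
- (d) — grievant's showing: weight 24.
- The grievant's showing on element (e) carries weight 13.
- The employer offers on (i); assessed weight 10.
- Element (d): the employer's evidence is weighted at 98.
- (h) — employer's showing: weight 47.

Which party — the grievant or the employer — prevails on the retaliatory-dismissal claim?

Stage 1 — burden on grievant; standard: clear and convincing evidence (weight is at least 72).
    (a): 98 − 26 = 72 ≥ 72 [met]
    (b): 96 − 22 = 74 ≥ 72 [met]
    (c): 74 ≥ 72 [met]
  The grievant carries Stage 1; the employer now bears the burden.
Stage 2 — burden on employer; standard: clear and convincing evidence (weight is at least 72).
    (d): 98 − 24 = 74 ≥ 72 [met]
    (e): 88 − 13 = 75 ≥ 72 [met]
  All elements met. The burden passes to the grievant.
Stage 3 — burden on grievant; standard: the preponderance of the evidence (weight is at least 54).
    (f): 53 < 54 [not met]
    (g): 54 ≥ 54 [met]
  Stage 3 not carried; the grievant fails its burden.
The employer prevails.

employer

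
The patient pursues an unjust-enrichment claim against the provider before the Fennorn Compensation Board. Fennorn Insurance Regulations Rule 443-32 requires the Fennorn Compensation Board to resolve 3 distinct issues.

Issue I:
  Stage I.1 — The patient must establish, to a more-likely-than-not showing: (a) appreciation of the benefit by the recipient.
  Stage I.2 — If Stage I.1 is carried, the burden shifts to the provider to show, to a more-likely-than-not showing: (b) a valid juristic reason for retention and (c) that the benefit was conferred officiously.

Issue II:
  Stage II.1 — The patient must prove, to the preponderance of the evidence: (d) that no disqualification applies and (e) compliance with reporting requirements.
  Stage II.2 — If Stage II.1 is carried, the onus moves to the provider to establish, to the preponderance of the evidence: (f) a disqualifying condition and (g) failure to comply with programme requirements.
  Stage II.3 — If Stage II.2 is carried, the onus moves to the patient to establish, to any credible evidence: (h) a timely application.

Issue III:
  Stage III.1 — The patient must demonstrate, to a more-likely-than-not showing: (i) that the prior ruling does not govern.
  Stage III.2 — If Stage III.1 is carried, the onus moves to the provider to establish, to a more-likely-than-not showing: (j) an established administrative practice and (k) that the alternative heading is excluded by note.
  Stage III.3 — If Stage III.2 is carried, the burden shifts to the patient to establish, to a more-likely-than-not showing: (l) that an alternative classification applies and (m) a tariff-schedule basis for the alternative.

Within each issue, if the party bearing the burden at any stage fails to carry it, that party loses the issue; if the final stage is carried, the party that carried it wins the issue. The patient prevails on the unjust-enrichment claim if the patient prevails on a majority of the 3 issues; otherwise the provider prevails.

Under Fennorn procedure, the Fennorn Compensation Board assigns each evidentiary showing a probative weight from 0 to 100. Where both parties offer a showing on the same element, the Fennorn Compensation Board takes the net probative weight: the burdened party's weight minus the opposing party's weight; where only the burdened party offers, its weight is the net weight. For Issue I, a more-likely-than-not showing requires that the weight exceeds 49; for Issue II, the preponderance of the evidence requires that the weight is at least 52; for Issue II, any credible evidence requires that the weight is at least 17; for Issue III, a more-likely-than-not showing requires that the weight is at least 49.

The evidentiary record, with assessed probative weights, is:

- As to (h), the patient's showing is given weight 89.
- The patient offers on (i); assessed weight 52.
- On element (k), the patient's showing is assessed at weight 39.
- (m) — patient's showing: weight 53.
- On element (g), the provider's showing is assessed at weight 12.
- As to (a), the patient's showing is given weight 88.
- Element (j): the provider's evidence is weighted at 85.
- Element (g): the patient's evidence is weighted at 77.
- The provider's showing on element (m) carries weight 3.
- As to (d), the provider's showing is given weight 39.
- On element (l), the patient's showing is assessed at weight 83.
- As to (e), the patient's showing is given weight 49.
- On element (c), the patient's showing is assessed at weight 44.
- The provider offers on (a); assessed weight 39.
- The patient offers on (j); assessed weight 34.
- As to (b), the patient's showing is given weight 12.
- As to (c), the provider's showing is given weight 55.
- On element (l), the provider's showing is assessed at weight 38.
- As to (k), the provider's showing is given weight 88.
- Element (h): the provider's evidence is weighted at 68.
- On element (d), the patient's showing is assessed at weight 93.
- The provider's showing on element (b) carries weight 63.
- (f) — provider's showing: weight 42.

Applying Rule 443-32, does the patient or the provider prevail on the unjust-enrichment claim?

— Issue I —
Stage I.1 (patient, a more-likely-than-not showing, weight exceeds 49): (a) net 88−39=49 ≤ 49 — fails.
  Stage I.1 not carried; the patient fails its burden.
The provider prevails on this issue.
— Issue II —
Stage II.1 (patient, the preponderance of the evidence, weight is at least 52): (d) net 93−39=54 ≥ 52 — meets; (e) 49 < 52 — fails.
  Not every element is met, so the patient fails to carry Stage II.1.
The analysis ends at Stage II.1; the provider prevails on this issue.
— Issue III —
At Stage III.1 the patient must meet a more-likely-than-not showing (weight is at least 49): on (i) the weight is 52, which does reach 49, so (i) meets the standard.
  The patient carries Stage III.1; the provider now bears the burden.
At Stage III.2 the provider must meet a more-likely-than-not showing (weight is at least 49): on (j) the weight is 85 less the opposing 34 gives net 51, ≥ 49, so (j) meets the standard; on (k) the weight is 88 less the opposing 39 gives net 49, which does reach 49, so (k) meets the standard.
  All elements met. The burden passes to the patient.
At Stage III.3 the patient must meet a more-likely-than-not showing (weight is at least 49): on (l) the weight is 83 less the opposing 38 gives net 45, which does not reach 49, so (l) does not meet the standard; on (m) the weight is 53 less the opposing 3 gives net 50, which does reach 49, so (m) meets the standard.
  Not every element is met, so the patient fails to carry Stage III.3.
The provider prevails on this issue.
Per-issue: Issue I → provider; Issue II → provider; Issue III → provider. The patient must prevail on a majority of issues; overall, the provider prevails.

provider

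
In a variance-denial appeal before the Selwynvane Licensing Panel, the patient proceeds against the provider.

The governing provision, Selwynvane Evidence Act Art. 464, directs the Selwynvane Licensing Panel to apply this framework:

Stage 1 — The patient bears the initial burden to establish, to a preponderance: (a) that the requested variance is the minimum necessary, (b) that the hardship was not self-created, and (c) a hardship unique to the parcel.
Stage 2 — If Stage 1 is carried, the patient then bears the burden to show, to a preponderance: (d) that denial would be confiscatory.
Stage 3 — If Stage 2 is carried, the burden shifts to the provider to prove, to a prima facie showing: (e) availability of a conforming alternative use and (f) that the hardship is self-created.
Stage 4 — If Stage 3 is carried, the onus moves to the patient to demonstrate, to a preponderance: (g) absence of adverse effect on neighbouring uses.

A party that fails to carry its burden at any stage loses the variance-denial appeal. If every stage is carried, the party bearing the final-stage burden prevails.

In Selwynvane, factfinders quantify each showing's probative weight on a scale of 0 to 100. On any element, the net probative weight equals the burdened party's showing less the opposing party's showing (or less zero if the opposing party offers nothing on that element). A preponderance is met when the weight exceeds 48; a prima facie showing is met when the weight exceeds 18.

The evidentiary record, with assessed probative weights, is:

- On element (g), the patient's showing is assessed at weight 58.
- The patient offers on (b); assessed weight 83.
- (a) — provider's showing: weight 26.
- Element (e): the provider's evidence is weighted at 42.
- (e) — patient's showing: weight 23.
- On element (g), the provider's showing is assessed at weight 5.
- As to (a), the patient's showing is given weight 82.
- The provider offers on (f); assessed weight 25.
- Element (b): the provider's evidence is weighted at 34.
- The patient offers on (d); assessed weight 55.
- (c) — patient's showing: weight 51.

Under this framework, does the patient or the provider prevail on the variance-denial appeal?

patient

At Stage 1 the patient must meet a preponderance (weight exceeds 48): on (a) the weight is 82 less the opposing 26 gives net 56, > 48, so (a) meets the standard; on (b) the weight is 83 less the opposing 34 gives net 49, > 48, so (b) meets the standard; on (c) the weight is 51, which does exceed 48, so (c) meets the standard.
  Stage 1 carried; the burden remains with the patient.
At Stage 2 the patient must meet a preponderance (weight exceeds 48): on (d) the weight is 55, > 48, so (d) meets the standard.
  Stage 2 carried; the burden shifts to the provider.
At Stage 3 the provider must meet a prima facie showing (weight exceeds 18): on (e) the weight is 42 less the opposing 23 gives net 19, which does exceed 18, so (e) meets the standard; on (f) the weight is 25, > 18, so (f) meets the standard.
  Stage 3 is satisfied; the onus moves to the patient.
At Stage 4 the patient must meet a preponderance (weight exceeds 48): on (g) the weight is 58 less the opposing 5 gives net 53, which does exceed 48, so (g) meets the standard.
  Stage 4 carried; the final stage is satisfied.
All stages carried — the patient prevails.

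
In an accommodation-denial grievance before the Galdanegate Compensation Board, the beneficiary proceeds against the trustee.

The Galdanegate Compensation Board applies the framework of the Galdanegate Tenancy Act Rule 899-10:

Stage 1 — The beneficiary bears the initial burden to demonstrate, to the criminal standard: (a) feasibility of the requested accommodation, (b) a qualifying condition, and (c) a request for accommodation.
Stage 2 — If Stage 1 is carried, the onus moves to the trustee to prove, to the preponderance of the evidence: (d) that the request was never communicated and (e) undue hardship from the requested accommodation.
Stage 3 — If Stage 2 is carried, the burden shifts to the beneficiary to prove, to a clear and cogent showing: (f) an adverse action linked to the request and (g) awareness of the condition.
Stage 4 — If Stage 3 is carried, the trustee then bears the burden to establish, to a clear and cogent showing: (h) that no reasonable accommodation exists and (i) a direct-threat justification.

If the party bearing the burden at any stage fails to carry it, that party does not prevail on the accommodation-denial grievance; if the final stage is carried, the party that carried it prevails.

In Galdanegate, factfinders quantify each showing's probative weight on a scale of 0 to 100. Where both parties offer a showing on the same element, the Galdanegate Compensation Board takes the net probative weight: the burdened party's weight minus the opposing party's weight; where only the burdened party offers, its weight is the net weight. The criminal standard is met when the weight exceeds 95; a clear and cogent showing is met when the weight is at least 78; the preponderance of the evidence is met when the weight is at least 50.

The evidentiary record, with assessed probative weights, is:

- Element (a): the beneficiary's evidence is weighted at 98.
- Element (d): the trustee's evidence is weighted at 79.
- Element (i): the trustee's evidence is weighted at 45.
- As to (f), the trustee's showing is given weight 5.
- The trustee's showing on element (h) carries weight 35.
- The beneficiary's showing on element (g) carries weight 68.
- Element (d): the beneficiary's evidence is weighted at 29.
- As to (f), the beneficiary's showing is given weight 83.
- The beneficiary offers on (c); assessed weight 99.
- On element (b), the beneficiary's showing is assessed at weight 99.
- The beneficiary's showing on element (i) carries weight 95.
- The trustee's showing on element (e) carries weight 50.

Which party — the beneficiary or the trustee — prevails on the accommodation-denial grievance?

Stage 1 — burden on beneficiary; standard: the criminal standard (weight exceeds 95).
    (a): 98 > 95 [met]
    (b): 99 > 95 [met]
    (c): 99 > 95 [met]
  The beneficiary carries Stage 1; the trustee now bears the burden.
Stage 2 — burden on trustee; standard: the preponderance of the evidence (weight is at least 50).
    (d): 79 − 29 = 50 ≥ 50 [met]
    (e): 50 ≥ 50 [met]
  Stage 2 is satisfied; the onus moves to the beneficiary.
Stage 3 — burden on beneficiary; standard: a clear and cogent showing (weight is at least 78).
    (f): 83 − 5 = 78 ≥ 78 [met]
    (g): 68 < 78 [not met]
  Stage 3 not carried; the beneficiary fails its burden.
So the trustee prevails.

trustee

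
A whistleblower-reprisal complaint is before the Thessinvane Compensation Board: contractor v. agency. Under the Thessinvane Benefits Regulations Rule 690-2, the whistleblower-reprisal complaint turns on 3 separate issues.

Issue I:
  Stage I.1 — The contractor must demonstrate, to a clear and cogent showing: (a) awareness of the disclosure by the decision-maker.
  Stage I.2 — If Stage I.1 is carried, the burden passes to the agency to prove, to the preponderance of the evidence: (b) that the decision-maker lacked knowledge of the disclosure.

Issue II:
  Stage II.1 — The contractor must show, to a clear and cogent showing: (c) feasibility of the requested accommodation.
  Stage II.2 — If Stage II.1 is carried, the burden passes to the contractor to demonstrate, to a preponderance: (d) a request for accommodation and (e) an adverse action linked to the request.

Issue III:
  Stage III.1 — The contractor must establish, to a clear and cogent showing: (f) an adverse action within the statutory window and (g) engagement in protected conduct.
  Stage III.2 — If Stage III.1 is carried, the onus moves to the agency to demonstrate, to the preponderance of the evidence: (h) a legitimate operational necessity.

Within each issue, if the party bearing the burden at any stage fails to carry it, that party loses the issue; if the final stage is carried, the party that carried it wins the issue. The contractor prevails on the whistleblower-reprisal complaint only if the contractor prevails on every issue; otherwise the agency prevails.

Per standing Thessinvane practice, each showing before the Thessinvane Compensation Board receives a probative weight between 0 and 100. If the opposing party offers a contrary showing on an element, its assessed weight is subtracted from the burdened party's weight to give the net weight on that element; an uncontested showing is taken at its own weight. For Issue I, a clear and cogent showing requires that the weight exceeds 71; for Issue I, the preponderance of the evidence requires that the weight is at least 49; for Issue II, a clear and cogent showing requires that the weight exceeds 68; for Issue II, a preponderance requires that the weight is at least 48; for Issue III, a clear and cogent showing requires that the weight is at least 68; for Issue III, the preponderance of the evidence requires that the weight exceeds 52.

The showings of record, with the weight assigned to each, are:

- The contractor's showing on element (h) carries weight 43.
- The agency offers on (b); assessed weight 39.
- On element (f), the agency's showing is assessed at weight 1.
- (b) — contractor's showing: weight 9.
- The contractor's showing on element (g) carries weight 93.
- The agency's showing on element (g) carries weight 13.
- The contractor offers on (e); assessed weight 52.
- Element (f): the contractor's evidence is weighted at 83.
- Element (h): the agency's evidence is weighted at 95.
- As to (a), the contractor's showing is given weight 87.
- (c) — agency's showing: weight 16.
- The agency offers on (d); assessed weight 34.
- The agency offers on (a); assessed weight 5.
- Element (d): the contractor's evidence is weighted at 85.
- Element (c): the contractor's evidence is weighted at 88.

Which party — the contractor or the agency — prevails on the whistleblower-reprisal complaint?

contractor

— Issue I —
Stage I.1 — burden on contractor; standard: a clear and cogent showing (weight exceeds 71).
    (a): 87 − 5 = 82 > 71 [met]
  Stage I.1 carried; the burden shifts to the agency.
Stage I.2 — burden on agency; standard: the preponderance of the evidence (weight is at least 49).
    (b): 39 − 9 = 30 < 49 [not met]
  The agency does not carry Stage I.2.
The contractor prevails on this issue.
— Issue II —
Stage II.1 (contractor, a clear and cogent showing, weight exceeds 68): (c) net 88−16=72 > 68 — meets.
  Stage II.1 carried; the burden remains with the contractor.
Stage II.2 (contractor, a preponderance, weight is at least 48): (d) net 85−34=51 ≥ 48 — meets; (e) 52 ≥ 48 — meets.
  Stage II.2 carried; the final stage is satisfied.
Every stage carried; the contractor prevails on this issue.
— Issue III —
Stage III.1 — burden on contractor; standard: a clear and cogent showing (weight is at least 68).
    (f): 83 − 1 = 82 ≥ 68 [met]
    (g): 93 − 13 = 80 ≥ 68 [met]
  The contractor carries Stage III.1; the agency now bears the burden.
Stage III.2 — burden on agency; standard: the preponderance of the evidence (weight exceeds 52).
    (h): 95 − 43 = 52 ≤ 52 [not met]
  The agency does not carry Stage III.2.
So the contractor prevails on this issue.
Per-issue: Issue I → contractor; Issue II → contractor; Issue III → contractor. The contractor must prevail on every issue; overall, the contractor prevails.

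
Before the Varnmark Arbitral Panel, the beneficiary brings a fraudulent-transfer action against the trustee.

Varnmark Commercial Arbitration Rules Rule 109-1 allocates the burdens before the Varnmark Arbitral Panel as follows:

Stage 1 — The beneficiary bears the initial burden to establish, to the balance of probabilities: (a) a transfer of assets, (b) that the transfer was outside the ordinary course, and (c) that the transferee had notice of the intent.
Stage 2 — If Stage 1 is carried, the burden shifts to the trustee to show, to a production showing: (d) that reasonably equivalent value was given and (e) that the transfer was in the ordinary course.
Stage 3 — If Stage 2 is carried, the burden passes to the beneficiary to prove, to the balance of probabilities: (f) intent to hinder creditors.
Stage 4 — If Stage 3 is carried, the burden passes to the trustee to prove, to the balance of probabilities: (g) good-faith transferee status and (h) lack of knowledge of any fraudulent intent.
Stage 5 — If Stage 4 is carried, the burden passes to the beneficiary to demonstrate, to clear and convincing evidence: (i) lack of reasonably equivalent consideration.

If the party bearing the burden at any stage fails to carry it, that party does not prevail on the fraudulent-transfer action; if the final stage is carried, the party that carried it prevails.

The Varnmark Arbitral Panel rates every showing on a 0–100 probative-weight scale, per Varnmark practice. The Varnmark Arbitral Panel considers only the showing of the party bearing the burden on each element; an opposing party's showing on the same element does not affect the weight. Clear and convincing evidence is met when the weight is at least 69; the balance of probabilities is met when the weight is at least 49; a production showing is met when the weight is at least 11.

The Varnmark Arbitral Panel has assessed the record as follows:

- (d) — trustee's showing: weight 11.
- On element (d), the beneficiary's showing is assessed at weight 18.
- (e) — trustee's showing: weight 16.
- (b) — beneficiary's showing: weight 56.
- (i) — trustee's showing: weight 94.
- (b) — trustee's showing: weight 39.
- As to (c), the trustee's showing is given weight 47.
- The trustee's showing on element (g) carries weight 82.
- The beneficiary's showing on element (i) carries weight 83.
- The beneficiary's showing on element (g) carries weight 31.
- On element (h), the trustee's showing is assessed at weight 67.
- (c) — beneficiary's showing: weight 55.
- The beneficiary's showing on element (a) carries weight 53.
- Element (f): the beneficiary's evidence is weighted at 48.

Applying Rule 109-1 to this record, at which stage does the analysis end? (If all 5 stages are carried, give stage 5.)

Stage 1 — burden on beneficiary; standard: the balance of probabilities (weight is at least 49).
    (a): 53 ≥ 49 [met]
    (b): 56 (trustee's 39 disregarded) ≥ 49 [met]
    (c): 55 (trustee's 47 disregarded) ≥ 49 [met]
  The beneficiary carries Stage 1; the trustee now bears the burden.
Stage 2 — burden on trustee; standard: a production showing (weight is at least 11).
    (d): 11 (beneficiary's 18 disregarded) ≥ 11 [met]
    (e): 16 ≥ 11 [met]
  Stage 2 carried; the burden shifts to the beneficiary.
Stage 3 — burden on beneficiary; standard: the balance of probabilities (weight is at least 49).
    (f): 48 < 49 [not met]
  Stage 3 not carried; the beneficiary fails its burden.
The trustee prevails.

stage 3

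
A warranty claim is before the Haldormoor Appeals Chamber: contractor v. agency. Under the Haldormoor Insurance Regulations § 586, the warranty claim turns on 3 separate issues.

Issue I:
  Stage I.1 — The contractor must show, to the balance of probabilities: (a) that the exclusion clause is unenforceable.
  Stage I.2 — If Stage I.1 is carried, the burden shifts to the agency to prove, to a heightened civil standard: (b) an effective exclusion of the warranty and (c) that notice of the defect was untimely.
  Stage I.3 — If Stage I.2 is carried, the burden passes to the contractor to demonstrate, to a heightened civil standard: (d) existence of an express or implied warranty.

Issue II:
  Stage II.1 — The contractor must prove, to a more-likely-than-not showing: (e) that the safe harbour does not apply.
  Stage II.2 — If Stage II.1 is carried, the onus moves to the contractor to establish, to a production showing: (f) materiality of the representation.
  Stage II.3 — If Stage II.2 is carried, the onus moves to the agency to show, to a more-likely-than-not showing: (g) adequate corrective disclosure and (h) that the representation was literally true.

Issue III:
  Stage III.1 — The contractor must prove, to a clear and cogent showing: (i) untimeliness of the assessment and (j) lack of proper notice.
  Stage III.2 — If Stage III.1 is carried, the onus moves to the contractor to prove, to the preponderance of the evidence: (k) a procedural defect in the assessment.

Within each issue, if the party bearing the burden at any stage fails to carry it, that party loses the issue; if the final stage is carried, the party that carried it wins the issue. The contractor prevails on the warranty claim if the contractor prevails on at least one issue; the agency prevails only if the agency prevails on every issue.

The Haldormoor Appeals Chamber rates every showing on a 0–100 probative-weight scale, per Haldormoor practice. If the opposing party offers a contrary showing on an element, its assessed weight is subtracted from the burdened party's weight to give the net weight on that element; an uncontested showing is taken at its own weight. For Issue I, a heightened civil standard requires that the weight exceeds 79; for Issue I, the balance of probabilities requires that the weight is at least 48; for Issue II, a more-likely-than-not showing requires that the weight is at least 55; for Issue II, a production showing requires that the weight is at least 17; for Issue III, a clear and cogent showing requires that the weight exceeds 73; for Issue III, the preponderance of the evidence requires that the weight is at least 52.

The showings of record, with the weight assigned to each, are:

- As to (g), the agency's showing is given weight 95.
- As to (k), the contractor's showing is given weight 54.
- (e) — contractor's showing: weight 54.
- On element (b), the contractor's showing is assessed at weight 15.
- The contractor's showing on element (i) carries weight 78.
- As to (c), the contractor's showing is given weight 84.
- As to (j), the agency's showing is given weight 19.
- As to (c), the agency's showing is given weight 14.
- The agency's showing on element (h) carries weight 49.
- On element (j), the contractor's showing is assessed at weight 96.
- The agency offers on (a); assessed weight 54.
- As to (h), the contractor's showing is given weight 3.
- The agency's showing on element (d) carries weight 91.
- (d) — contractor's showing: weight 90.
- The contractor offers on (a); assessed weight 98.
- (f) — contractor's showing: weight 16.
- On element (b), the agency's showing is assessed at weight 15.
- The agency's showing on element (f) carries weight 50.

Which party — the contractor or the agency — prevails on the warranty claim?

— Issue I —
Stage I.1 (contractor, the balance of probabilities, weight is at least 48): (a) net 98−54=44 < 48 — fails.
  The contractor does not carry Stage I.1.
So the agency prevails on this issue.
— Issue II —
At Stage II.1 the contractor must meet a more-likely-than-not showing (weight is at least 55): on (e) the weight is 54, which does not reach 55, so (e) does not meet the standard.
  Not every element is met, so the contractor fails to carry Stage II.1.
So the agency prevails on this issue.
— Issue III —
At Stage III.1 the contractor must meet a clear and cogent showing (weight exceeds 73): on (i) the weight is 78, which does exceed 73, so (i) meets the standard; on (j) the weight is 96 less the opposing 19 gives net 77, > 73, so (j) meets the standard.
  Stage III.1 is satisfied; the contractor continues to bear the burden.
At Stage III.2 the contractor must meet the preponderance of the evidence (weight is at least 52): on (k) the weight is 54, ≥ 52, so (k) meets the standard.
  All elements met at the final stage.
All stages carried — the contractor prevails on this issue.
Per-issue: Issue I → agency; Issue II → agency; Issue III → contractor. The contractor must prevail on at least one issue; overall, the contractor prevails.

contractor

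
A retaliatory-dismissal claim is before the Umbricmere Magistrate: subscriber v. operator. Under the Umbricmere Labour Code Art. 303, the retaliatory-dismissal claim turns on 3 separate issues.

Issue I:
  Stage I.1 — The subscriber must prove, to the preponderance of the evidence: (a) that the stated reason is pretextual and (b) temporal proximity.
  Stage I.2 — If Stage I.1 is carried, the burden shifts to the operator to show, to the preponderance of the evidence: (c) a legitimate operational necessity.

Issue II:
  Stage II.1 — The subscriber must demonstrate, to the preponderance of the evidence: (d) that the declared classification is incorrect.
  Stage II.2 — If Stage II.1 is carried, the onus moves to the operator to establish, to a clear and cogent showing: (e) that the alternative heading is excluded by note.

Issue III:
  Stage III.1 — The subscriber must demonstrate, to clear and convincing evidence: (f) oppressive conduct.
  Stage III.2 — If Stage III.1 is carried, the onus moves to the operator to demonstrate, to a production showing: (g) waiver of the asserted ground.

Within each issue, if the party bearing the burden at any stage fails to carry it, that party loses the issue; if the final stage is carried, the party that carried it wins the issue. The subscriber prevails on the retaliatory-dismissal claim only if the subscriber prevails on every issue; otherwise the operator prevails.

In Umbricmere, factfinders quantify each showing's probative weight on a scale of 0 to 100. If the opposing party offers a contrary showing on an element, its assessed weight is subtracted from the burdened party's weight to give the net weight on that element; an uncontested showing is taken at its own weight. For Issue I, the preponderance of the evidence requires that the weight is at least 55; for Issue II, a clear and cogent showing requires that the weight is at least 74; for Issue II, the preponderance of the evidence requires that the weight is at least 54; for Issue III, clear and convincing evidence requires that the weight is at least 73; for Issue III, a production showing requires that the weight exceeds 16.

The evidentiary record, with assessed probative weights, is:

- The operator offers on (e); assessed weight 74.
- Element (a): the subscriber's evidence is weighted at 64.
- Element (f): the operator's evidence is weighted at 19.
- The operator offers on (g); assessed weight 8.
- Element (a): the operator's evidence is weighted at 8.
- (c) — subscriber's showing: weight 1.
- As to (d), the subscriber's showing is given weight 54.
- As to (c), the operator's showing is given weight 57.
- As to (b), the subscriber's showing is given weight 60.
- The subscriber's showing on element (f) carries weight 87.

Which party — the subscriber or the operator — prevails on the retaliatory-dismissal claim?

— Issue I —
At Stage I.1 the subscriber must meet the preponderance of the evidence (weight is at least 55): on (a) the weight is 64 less the opposing 8 gives net 56, which does reach 55, so (a) meets the standard; on (b) the weight is 60, which does reach 55, so (b) meets the standard.
  All elements met. The burden passes to the operator.
At Stage I.2 the operator must meet the preponderance of the evidence (weight is at least 55): on (c) the weight is 57 less the opposing 1 gives net 56, ≥ 55, so (c) meets the standard.
  All elements met at the final stage.
With every stage satisfied, the operator prevails on this issue.
— Issue II —
Stage II.1 (subscriber, the preponderance of the evidence, weight is at least 54): (d) 54 ≥ 54 — meets.
  Stage II.1 carried; the burden shifts to the operator.
Stage II.2 (operator, a clear and cogent showing, weight is at least 74): (e) 74 ≥ 74 — meets.
  The operator carries the last stage.
All stages carried — the operator prevails on this issue.
— Issue III —
Stage III.1 — burden on subscriber; standard: clear and convincing evidence (weight is at least 73).
    (f): 87 − 19 = 68 < 73 [not met]
  The subscriber does not carry Stage III.1.
So the operator prevails on this issue.
Per-issue: Issue I → operator; Issue II → operator; Issue III → operator. The subscriber must prevail on every issue; overall, the operator prevails.

operator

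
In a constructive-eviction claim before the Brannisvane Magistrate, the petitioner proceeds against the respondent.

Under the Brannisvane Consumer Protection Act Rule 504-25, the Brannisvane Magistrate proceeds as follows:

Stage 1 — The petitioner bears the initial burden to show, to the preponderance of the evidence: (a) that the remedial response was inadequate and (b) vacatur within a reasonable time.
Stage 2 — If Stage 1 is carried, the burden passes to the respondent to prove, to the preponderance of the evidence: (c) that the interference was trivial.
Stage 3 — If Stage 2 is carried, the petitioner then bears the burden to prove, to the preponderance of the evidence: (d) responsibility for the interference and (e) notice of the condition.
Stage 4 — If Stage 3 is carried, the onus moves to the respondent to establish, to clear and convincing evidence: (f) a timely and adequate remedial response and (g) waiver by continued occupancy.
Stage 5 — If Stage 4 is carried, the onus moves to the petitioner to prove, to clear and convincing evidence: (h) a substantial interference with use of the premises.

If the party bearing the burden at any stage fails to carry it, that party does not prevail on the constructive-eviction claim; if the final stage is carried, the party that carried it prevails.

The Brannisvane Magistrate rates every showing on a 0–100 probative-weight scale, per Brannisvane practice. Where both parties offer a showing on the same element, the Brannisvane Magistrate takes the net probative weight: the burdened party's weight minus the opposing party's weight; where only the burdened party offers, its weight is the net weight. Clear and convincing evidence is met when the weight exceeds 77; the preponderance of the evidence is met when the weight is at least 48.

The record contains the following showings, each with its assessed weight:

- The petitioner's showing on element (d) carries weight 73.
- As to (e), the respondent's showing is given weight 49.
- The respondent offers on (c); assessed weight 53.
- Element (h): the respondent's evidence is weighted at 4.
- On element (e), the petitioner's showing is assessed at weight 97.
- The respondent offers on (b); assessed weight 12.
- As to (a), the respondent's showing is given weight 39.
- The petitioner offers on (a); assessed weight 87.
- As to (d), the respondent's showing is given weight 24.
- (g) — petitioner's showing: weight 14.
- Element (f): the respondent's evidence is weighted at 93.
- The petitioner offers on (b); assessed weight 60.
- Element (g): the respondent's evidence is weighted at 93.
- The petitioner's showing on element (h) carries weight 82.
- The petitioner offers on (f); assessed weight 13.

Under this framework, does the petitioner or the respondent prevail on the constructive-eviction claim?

Stage 1 (petitioner, the preponderance of the evidence, weight is at least 48): (a) net 87−39=48 ≥ 48 — meets; (b) net 60−12=48 ≥ 48 — meets.
  Stage 1 carried; the burden shifts to the respondent.
Stage 2 (respondent, the preponderance of the evidence, weight is at least 48): (c) 53 ≥ 48 — meets.
  Stage 2 carried; the burden shifts to the petitioner.
Stage 3 (petitioner, the preponderance of the evidence, weight is at least 48): (d) net 73−24=49 ≥ 48 — meets; (e) net 97−49=48 ≥ 48 — meets.
  The petitioner carries Stage 3; the respondent now bears the burden.
Stage 4 (respondent, clear and convincing evidence, weight exceeds 77): (f) net 93−13=80 > 77 — meets; (g) net 93−14=79 > 77 — meets.
  Stage 4 carried; the burden shifts to the petitioner.
Stage 5 (petitioner, clear and convincing evidence, weight exceeds 77): (h) net 82−4=78 > 77 — meets.
  The petitioner carries the last stage.
All stages carried — the petitioner prevails.

petitioner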